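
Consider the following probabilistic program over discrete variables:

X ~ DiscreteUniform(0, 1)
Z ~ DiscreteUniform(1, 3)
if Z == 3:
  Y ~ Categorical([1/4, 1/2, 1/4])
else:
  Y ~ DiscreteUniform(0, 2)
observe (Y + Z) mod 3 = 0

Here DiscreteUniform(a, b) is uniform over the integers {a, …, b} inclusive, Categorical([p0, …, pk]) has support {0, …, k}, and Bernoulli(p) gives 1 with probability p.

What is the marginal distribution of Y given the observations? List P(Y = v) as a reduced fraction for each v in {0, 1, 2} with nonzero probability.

Enumerate traces; 6 have nonzero weight after conditioning:
  (X=0, Z=1, Y=2) weight 1/18
  (X=0, Z=2, Y=1) weight 1/18
  (X=0, Z=3, Y=0) weight 1/24
  (X=1, Z=1, Y=2) weight 1/18
  (X=1, Z=2, Y=1) weight 1/18
  (X=1, Z=3, Y=0) weight 1/24
Group by Y:
  weight(Y=0) = 1/12
  weight(Y=1) = 1/9
  weight(Y=2) = 1/9
Total weight = 1/12 + 1/9 + 1/9 = 11/36
P(Y=0 | obs) = 1/12 / 11/36 = 3/11
P(Y=1 | obs) = 1/9 / 11/36 = 4/11
P(Y=2 | obs) = 1/9 / 11/36 = 4/11

P(Y=0) = 3/11, P(Y=1) = 4/11, P(Y=2) = 4/11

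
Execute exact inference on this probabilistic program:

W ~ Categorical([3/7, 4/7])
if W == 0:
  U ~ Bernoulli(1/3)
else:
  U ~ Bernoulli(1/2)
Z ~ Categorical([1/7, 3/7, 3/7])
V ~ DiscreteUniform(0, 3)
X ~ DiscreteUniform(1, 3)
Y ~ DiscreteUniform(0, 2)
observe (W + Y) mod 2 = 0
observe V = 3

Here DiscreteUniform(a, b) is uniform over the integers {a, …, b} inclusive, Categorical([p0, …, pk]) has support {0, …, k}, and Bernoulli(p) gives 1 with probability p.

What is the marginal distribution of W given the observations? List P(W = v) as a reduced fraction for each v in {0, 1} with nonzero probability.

P(W=0) = 3/5, P(W=1) = 2/5

Enumerate traces; 54 have nonzero weight after conditioning:
  (W=0, U=0, Z=0, V=3, X=1, Y=0) weight 1/882
  (W=0, U=0, Z=0, V=3, X=1, Y=2) weight 1/882
  (W=0, U=0, Z=0, V=3, X=2, Y=0) weight 1/882
  (W=0, U=0, Z=0, V=3, X=2, Y=2) weight 1/882
  (W=0, U=0, Z=0, V=3, X=3, Y=0) weight 1/882
  (W=0, U=0, Z=0, V=3, X=3, Y=2) weight 1/882
  (W=0, U=0, Z=1, V=3, X=1, Y=0) weight 1/294
  (W=0, U=0, Z=1, V=3, X=1, Y=2) weight 1/294
  (W=1, U=0, Z=0, V=3, X=1, Y=1) weight 1/882
  … 45 more
Group by W:
  weight(W=0) = 1/14
  weight(W=1) = 1/21
Total weight = 1/14 + 1/21 = 5/42
P(W=0 | obs) = 1/14 / 5/42 = 3/5
P(W=1 | obs) = 1/21 / 5/42 = 2/5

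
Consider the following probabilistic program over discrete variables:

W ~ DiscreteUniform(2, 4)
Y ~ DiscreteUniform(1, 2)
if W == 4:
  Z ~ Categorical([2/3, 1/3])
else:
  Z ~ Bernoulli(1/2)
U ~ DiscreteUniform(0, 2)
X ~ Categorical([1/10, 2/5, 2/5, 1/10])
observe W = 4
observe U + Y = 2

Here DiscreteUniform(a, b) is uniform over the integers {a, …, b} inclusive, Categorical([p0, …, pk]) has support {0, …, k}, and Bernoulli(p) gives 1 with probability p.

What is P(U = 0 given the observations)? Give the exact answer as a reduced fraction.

Enumerate traces; 16 have nonzero weight after conditioning:
  (W=4, Y=1, Z=0, U=1, X=0) weight 1/270
  (W=4, Y=1, Z=0, U=1, X=1) weight 2/135
  (W=4, Y=1, Z=0, U=1, X=2) weight 2/135
  (W=4, Y=1, Z=0, U=1, X=3) weight 1/270
  (W=4, Y=1, Z=1, U=1, X=0) weight 1/540
  (W=4, Y=1, Z=1, U=1, X=1) weight 1/135
  (W=4, Y=1, Z=1, U=1, X=2) weight 1/135
  (W=4, Y=1, Z=1, U=1, X=3) weight 1/540
  (W=4, Y=2, Z=0, U=0, X=0) weight 1/270
  … 7 more
Group by U:
  weight(U=0) = 1/18
  weight(U=1) = 1/18
Total weight = 1/18 + 1/18 = 1/9
P(U=0 | obs) = 1/18 / 1/9 = 1/2
P(U=1 | obs) = 1/18 / 1/9 = 1/2

P(U = 0 | obs) = 1/2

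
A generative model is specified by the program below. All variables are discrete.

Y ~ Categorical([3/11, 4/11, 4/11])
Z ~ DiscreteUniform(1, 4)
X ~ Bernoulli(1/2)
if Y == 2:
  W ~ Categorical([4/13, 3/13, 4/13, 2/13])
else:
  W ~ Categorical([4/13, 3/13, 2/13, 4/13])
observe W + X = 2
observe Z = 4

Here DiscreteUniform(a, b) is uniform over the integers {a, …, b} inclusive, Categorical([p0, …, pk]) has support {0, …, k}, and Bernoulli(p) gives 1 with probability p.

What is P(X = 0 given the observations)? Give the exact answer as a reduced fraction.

P(X = 0 | obs) = 10/21

Enumerate traces; 6 have nonzero weight after conditioning:
  (Y=0, Z=4, X=0, W=2) weight 3/572
  (Y=0, Z=4, X=1, W=1) weight 9/1144
  (Y=1, Z=4, X=0, W=2) weight 1/143
  (Y=1, Z=4, X=1, W=1) weight 3/286
  (Y=2, Z=4, X=0, W=2) weight 2/143
  (Y=2, Z=4, X=1, W=1) weight 3/286
Group by X:
  weight(X=0) = 15/572
  weight(X=1) = 3/104
Total weight = 15/572 + 3/104 = 63/1144
P(X=0 | obs) = 15/572 / 63/1144 = 10/21
P(X=1 | obs) = 3/104 / 63/1144 = 11/21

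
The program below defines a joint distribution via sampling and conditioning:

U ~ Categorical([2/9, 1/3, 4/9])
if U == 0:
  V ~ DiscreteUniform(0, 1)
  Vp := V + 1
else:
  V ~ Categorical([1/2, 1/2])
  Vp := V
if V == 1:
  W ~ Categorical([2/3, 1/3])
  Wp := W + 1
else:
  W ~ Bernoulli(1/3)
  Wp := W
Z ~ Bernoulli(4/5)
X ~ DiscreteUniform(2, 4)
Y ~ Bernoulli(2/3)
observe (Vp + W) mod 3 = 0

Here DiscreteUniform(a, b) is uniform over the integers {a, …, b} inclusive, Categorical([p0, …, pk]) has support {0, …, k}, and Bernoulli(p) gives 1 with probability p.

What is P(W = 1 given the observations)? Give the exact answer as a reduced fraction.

P(W = 1 | obs) = 1/8

Enumerate traces; 36 have nonzero weight after conditioning:
  (U=0, V=1, W=1, Z=0, X=2, Y=0) weight 1/1215
  (U=0, V=1, W=1, Z=0, X=2, Y=1) weight 2/1215
  (U=0, V=1, W=1, Z=0, X=3, Y=0) weight 1/1215
  (U=0, V=1, W=1, Z=0, X=3, Y=1) weight 2/1215
  (U=0, V=1, W=1, Z=0, X=4, Y=0) weight 1/1215
  (U=0, V=1, W=1, Z=0, X=4, Y=1) weight 2/1215
  (U=0, V=1, W=1, Z=1, X=2, Y=0) weight 4/1215
  (U=0, V=1, W=1, Z=1, X=2, Y=1) weight 8/1215
  (U=1, V=0, W=0, Z=0, X=2, Y=0) weight 1/405
  … 27 more
Group by W:
  weight(W=0) = 7/27
  weight(W=1) = 1/27
Total weight = 7/27 + 1/27 = 8/27
P(W=0 | obs) = 7/27 / 8/27 = 7/8
P(W=1 | obs) = 1/27 / 8/27 = 1/8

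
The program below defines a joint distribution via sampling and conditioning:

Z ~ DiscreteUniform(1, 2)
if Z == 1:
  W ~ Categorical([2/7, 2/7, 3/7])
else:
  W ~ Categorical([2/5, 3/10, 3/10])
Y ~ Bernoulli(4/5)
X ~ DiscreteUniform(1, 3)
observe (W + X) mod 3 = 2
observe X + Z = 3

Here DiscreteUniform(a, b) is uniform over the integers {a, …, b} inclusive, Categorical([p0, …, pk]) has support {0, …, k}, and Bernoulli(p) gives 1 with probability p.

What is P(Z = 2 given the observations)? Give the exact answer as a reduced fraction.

Enumerate traces; 4 have nonzero weight after conditioning:
  (Z=1, W=0, Y=0, X=2) weight 1/105
  (Z=1, W=0, Y=1, X=2) weight 4/105
  (Z=2, W=1, Y=0, X=1) weight 1/100
  (Z=2, W=1, Y=1, X=1) weight 1/25
Group by Z:
  weight(Z=1) = 1/21
  weight(Z=2) = 1/20
Total weight = 1/21 + 1/20 = 41/420
P(Z=1 | obs) = 1/21 / 41/420 = 20/41
P(Z=2 | obs) = 1/20 / 41/420 = 21/41

P(Z = 2 | obs) = 21/41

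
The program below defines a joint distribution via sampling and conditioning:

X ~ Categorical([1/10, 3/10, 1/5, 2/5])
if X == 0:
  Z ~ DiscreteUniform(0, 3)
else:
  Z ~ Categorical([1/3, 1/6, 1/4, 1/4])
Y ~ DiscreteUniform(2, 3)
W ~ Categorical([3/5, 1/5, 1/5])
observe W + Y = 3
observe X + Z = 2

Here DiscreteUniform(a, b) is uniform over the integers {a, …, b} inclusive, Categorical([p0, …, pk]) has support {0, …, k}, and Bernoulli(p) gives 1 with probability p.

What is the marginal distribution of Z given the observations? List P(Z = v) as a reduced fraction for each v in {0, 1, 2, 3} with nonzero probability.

P(Z=0) = 8/17, P(Z=1) = 6/17, P(Z=2) = 3/17

Enumerate traces; 6 have nonzero weight after conditioning:
  (X=0, Z=2, Y=2, W=1) weight 1/400
  (X=0, Z=2, Y=3, W=0) weight 3/400
  (X=1, Z=1, Y=2, W=1) weight 1/200
  (X=1, Z=1, Y=3, W=0) weight 3/200
  (X=2, Z=0, Y=2, W=1) weight 1/150
  (X=2, Z=0, Y=3, W=0) weight 1/50
Group by Z:
  weight(Z=0) = 2/75
  weight(Z=1) = 1/50
  weight(Z=2) = 1/100
Total weight = 2/75 + 1/50 + 1/100 = 17/300
P(Z=0 | obs) = 2/75 / 17/300 = 8/17
P(Z=1 | obs) = 1/50 / 17/300 = 6/17
P(Z=2 | obs) = 1/100 / 17/300 = 3/17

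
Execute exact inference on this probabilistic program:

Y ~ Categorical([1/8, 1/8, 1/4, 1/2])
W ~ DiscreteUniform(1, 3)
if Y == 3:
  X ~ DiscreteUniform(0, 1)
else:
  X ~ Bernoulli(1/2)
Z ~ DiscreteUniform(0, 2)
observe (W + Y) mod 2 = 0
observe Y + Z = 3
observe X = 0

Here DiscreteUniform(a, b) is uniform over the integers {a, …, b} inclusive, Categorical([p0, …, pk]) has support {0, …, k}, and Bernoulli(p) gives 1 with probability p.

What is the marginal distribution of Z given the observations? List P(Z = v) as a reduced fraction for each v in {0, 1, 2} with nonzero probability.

Enumerate traces; 5 have nonzero weight after conditioning:
  (Y=1, W=1, X=0, Z=2) weight 1/144
  (Y=1, W=3, X=0, Z=2) weight 1/144
  (Y=2, W=2, X=0, Z=1) weight 1/72
  (Y=3, W=1, X=0, Z=0) weight 1/36
  (Y=3, W=3, X=0, Z=0) weight 1/36
Group by Z:
  weight(Z=0) = 1/18
  weight(Z=1) = 1/72
  weight(Z=2) = 1/72
Total weight = 1/18 + 1/72 + 1/72 = 1/12
P(Z=0 | obs) = 1/18 / 1/12 = 2/3
P(Z=1 | obs) = 1/72 / 1/12 = 1/6
P(Z=2 | obs) = 1/72 / 1/12 = 1/6

P(Z=0) = 2/3, P(Z=1) = 1/6, P(Z=2) = 1/6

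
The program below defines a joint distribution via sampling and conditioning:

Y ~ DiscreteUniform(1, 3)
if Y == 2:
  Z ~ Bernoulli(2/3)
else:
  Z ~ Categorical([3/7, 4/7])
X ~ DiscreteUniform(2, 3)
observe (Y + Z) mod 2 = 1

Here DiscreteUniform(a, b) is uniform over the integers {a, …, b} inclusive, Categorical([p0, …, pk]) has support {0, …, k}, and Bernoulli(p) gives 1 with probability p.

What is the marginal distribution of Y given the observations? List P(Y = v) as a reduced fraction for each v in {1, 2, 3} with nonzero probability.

P(Y=1) = 9/32, P(Y=2) = 7/16, P(Y=3) = 9/32

Enumerate traces; 6 have nonzero weight after conditioning:
  (Y=1, Z=0, X=2) weight 1/14
  (Y=1, Z=0, X=3) weight 1/14
  (Y=2, Z=1, X=2) weight 1/9
  (Y=2, Z=1, X=3) weight 1/9
  (Y=3, Z=0, X=2) weight 1/14
  (Y=3, Z=0, X=3) weight 1/14
Group by Y:
  weight(Y=1) = 1/7
  weight(Y=2) = 2/9
  weight(Y=3) = 1/7
Total weight = 1/7 + 2/9 + 1/7 = 32/63
P(Y=1 | obs) = 1/7 / 32/63 = 9/32
P(Y=2 | obs) = 2/9 / 32/63 = 7/16
P(Y=3 | obs) = 1/7 / 32/63 = 9/32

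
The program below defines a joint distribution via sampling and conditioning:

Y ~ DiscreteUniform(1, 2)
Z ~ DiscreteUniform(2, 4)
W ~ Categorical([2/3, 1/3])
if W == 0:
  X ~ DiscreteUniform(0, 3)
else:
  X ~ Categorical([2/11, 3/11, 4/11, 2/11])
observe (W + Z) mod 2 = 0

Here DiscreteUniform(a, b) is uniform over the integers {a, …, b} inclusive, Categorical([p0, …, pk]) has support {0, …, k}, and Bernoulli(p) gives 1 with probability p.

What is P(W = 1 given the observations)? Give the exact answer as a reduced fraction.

Enumerate traces; 24 have nonzero weight after conditioning:
  (Y=1, Z=2, W=0, X=0) weight 1/36
  (Y=1, Z=2, W=0, X=1) weight 1/36
  (Y=1, Z=2, W=0, X=2) weight 1/36
  (Y=1, Z=2, W=0, X=3) weight 1/36
  (Y=1, Z=3, W=1, X=0) weight 1/99
  (Y=1, Z=3, W=1, X=1) weight 1/66
  (Y=1, Z=3, W=1, X=2) weight 2/99
  (Y=1, Z=3, W=1, X=3) weight 1/99
  … 16 more
Group by W:
  weight(W=0) = 4/9
  weight(W=1) = 1/9
Total weight = 4/9 + 1/9 = 5/9
P(W=0 | obs) = 4/9 / 5/9 = 4/5
P(W=1 | obs) = 1/9 / 5/9 = 1/5

P(W = 1 | obs) = 1/5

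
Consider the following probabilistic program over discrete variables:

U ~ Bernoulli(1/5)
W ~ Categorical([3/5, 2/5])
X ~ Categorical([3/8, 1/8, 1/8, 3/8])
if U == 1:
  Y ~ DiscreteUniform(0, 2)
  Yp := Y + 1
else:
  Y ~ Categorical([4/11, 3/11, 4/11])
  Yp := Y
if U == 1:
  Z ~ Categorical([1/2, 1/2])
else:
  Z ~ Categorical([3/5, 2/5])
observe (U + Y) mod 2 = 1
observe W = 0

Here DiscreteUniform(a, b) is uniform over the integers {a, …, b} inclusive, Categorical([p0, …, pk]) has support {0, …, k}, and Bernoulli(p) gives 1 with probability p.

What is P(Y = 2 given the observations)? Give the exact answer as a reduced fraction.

Enumerate traces; 24 have nonzero weight after conditioning:
  (U=0, W=0, X=0, Y=1, Z=0) weight 81/2750
  (U=0, W=0, X=0, Y=1, Z=1) weight 27/1375
  (U=0, W=0, X=1, Y=1, Z=0) weight 27/2750
  (U=0, W=0, X=1, Y=1, Z=1) weight 9/1375
  (U=0, W=0, X=2, Y=1, Z=0) weight 27/2750
  (U=0, W=0, X=2, Y=1, Z=1) weight 9/1375
  (U=0, W=0, X=3, Y=1, Z=0) weight 81/2750
  (U=0, W=0, X=3, Y=1, Z=1) weight 27/1375
  (U=1, W=0, X=0, Y=0, Z=0) weight 3/400
  (U=1, W=0, X=0, Y=2, Z=0) weight 3/400
  … 14 more
Group by Y:
  weight(Y=0) = 1/25
  weight(Y=1) = 36/275
  weight(Y=2) = 1/25
Total weight = 1/25 + 36/275 + 1/25 = 58/275
P(Y=0 | obs) = 1/25 / 58/275 = 11/58
P(Y=1 | obs) = 36/275 / 58/275 = 18/29
P(Y=2 | obs) = 1/25 / 58/275 = 11/58

P(Y = 2 | obs) = 11/58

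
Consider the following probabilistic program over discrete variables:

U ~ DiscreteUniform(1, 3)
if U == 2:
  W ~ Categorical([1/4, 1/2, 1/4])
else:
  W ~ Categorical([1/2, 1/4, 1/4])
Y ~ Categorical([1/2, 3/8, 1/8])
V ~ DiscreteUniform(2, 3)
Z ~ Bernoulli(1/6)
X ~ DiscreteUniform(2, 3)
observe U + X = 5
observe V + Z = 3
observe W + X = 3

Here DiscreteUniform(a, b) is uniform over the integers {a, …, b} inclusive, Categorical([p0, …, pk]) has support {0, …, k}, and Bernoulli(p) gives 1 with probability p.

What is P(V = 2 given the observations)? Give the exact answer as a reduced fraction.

P(V = 2 | obs) = 1/6

Enumerate traces; 12 have nonzero weight after conditioning:
  (U=2, W=0, Y=0, V=2, Z=1, X=3) weight 1/576
  (U=2, W=0, Y=0, V=3, Z=0, X=3) weight 5/576
  (U=2, W=0, Y=1, V=2, Z=1, X=3) weight 1/768
  (U=2, W=0, Y=1, V=3, Z=0, X=3) weight 5/768
  (U=2, W=0, Y=2, V=2, Z=1, X=3) weight 1/2304
  (U=2, W=0, Y=2, V=3, Z=0, X=3) weight 5/2304
  (U=3, W=1, Y=0, V=2, Z=1, X=2) weight 1/576
  (U=3, W=1, Y=0, V=3, Z=0, X=2) weight 5/576
  … 4 more
Group by V:
  weight(V=2) = 1/144
  weight(V=3) = 5/144
Total weight = 1/144 + 5/144 = 1/24
P(V=2 | obs) = 1/144 / 1/24 = 1/6
P(V=3 | obs) = 5/144 / 1/24 = 5/6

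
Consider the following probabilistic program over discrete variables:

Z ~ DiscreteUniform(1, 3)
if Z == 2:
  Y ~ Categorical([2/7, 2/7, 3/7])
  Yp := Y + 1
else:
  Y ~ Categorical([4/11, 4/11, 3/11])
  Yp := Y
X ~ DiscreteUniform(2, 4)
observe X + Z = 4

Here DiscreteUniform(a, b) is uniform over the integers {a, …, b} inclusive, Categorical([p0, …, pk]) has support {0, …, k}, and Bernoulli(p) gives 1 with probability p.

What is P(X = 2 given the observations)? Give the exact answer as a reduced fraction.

Enumerate traces; 6 have nonzero weight after conditioning:
  (Z=1, Y=0, X=3) weight 4/99
  (Z=1, Y=1, X=3) weight 4/99
  (Z=1, Y=2, X=3) weight 1/33
  (Z=2, Y=0, X=2) weight 2/63
  (Z=2, Y=1, X=2) weight 2/63
  (Z=2, Y=2, X=2) weight 1/21
Group by X:
  weight(X=2) = 1/9
  weight(X=3) = 1/9
Total weight = 1/9 + 1/9 = 2/9
P(X=2 | obs) = 1/9 / 2/9 = 1/2
P(X=3 | obs) = 1/9 / 2/9 = 1/2

P(X = 2 | obs) = 1/2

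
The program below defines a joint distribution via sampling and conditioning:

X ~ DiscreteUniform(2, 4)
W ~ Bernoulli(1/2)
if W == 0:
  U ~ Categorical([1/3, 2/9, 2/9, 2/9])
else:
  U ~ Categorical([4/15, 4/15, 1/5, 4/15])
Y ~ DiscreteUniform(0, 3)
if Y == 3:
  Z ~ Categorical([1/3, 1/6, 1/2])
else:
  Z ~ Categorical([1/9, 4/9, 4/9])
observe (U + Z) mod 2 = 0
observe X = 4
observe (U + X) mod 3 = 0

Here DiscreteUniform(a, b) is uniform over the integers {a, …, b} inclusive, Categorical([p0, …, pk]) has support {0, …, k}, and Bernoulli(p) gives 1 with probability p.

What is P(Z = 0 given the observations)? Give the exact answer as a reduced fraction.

Enumerate traces; 16 have nonzero weight after conditioning:
  (X=4, W=0, U=2, Y=0, Z=0) weight 1/972
  (X=4, W=0, U=2, Y=0, Z=2) weight 1/243
  (X=4, W=0, U=2, Y=1, Z=0) weight 1/972
  (X=4, W=0, U=2, Y=1, Z=2) weight 1/243
  (X=4, W=0, U=2, Y=2, Z=0) weight 1/972
  (X=4, W=0, U=2, Y=2, Z=2) weight 1/243
  (X=4, W=0, U=2, Y=3, Z=0) weight 1/324
  (X=4, W=0, U=2, Y=3, Z=2) weight 1/216
  … 8 more
Group by Z:
  weight(Z=0) = 19/1620
  weight(Z=2) = 209/6480
Total weight = 19/1620 + 209/6480 = 19/432
P(Z=0 | obs) = 19/1620 / 19/432 = 4/15
P(Z=2 | obs) = 209/6480 / 19/432 = 11/15

P(Z = 0 | obs) = 4/15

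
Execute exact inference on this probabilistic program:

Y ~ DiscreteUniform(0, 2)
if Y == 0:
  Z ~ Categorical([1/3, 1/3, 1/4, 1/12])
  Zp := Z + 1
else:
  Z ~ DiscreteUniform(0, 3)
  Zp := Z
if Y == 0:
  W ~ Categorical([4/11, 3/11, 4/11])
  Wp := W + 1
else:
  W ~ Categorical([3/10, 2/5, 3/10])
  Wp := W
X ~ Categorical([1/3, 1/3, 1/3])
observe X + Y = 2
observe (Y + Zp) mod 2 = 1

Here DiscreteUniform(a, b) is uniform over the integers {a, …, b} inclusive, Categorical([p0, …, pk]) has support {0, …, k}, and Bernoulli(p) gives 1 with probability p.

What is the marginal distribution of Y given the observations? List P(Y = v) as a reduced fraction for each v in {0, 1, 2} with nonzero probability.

P(Y=0) = 7/19, P(Y=1) = 6/19, P(Y=2) = 6/19

Enumerate traces; 18 have nonzero weight after conditioning:
  (Y=0, Z=0, W=0, X=2) weight 4/297
  (Y=0, Z=0, W=1, X=2) weight 1/99
  (Y=0, Z=0, W=2, X=2) weight 4/297
  (Y=0, Z=2, W=0, X=2) weight 1/99
  (Y=0, Z=2, W=1, X=2) weight 1/132
  (Y=0, Z=2, W=2, X=2) weight 1/99
  (Y=1, Z=0, W=0, X=1) weight 1/120
  (Y=1, Z=0, W=1, X=1) weight 1/90
  (Y=2, Z=1, W=0, X=0) weight 1/120
  … 9 more
Group by Y:
  weight(Y=0) = 7/108
  weight(Y=1) = 1/18
  weight(Y=2) = 1/18
Total weight = 7/108 + 1/18 + 1/18 = 19/108
P(Y=0 | obs) = 7/108 / 19/108 = 7/19
P(Y=1 | obs) = 1/18 / 19/108 = 6/19
P(Y=2 | obs) = 1/18 / 19/108 = 6/19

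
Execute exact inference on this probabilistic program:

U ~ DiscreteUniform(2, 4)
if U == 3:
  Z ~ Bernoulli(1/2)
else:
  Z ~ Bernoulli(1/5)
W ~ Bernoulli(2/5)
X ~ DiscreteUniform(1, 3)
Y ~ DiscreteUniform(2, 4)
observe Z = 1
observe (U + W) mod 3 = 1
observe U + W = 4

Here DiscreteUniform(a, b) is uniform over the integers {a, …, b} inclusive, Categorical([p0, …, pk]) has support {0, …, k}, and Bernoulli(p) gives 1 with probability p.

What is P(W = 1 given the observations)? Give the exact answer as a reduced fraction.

Enumerate traces; 18 have nonzero weight after conditioning:
  (U=3, Z=1, W=1, X=1, Y=2) weight 1/135
  (U=3, Z=1, W=1, X=1, Y=3) weight 1/135
  (U=3, Z=1, W=1, X=1, Y=4) weight 1/135
  (U=3, Z=1, W=1, X=2, Y=2) weight 1/135
  (U=3, Z=1, W=1, X=2, Y=3) weight 1/135
  (U=3, Z=1, W=1, X=2, Y=4) weight 1/135
  (U=3, Z=1, W=1, X=3, Y=2) weight 1/135
  (U=3, Z=1, W=1, X=3, Y=3) weight 1/135
  (U=4, Z=1, W=0, X=1, Y=2) weight 1/225
  … 9 more
Group by W:
  weight(W=0) = 1/25
  weight(W=1) = 1/15
Total weight = 1/25 + 1/15 = 8/75
P(W=0 | obs) = 1/25 / 8/75 = 3/8
P(W=1 | obs) = 1/15 / 8/75 = 5/8

P(W = 1 | obs) = 5/8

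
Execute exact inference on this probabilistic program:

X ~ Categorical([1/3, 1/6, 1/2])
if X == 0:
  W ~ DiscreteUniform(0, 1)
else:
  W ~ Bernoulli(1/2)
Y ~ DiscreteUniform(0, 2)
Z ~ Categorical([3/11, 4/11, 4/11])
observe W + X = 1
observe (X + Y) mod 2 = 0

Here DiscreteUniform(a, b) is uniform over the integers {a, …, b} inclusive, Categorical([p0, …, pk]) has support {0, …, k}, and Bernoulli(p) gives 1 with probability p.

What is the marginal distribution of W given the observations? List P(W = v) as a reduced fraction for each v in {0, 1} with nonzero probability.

Enumerate traces; 9 have nonzero weight after conditioning:
  (X=0, W=1, Y=0, Z=0) weight 1/66
  (X=0, W=1, Y=0, Z=1) weight 2/99
  (X=0, W=1, Y=0, Z=2) weight 2/99
  (X=0, W=1, Y=2, Z=0) weight 1/66
  (X=0, W=1, Y=2, Z=1) weight 2/99
  (X=0, W=1, Y=2, Z=2) weight 2/99
  (X=1, W=0, Y=1, Z=0) weight 1/132
  (X=1, W=0, Y=1, Z=1) weight 1/99
  … 1 more
Group by W:
  weight(W=0) = 1/36
  weight(W=1) = 1/9
Total weight = 1/36 + 1/9 = 5/36
P(W=0 | obs) = 1/36 / 5/36 = 1/5
P(W=1 | obs) = 1/9 / 5/36 = 4/5

P(W=0) = 1/5, P(W=1) = 4/5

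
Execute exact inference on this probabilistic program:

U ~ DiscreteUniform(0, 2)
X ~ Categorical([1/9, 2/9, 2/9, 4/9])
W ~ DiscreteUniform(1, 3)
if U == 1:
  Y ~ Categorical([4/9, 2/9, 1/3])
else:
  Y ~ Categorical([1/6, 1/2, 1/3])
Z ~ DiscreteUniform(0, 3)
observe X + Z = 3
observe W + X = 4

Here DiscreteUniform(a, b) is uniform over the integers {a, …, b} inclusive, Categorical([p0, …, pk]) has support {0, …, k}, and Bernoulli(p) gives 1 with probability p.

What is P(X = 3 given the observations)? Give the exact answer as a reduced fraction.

P(X = 3 | obs) = 1/2

Enumerate traces; 27 have nonzero weight after conditioning:
  (U=0, X=1, W=3, Y=0, Z=2) weight 1/972
  (U=0, X=1, W=3, Y=1, Z=2) weight 1/324
  (U=0, X=1, W=3, Y=2, Z=2) weight 1/486
  (U=0, X=2, W=2, Y=0, Z=1) weight 1/972
  (U=0, X=2, W=2, Y=1, Z=1) weight 1/324
  (U=0, X=2, W=2, Y=2, Z=1) weight 1/486
  (U=0, X=3, W=1, Y=0, Z=0) weight 1/486
  (U=0, X=3, W=1, Y=1, Z=0) weight 1/162
  … 19 more
Group by X:
  weight(X=1) = 1/54
  weight(X=2) = 1/54
  weight(X=3) = 1/27
Total weight = 1/54 + 1/54 + 1/27 = 2/27
P(X=1 | obs) = 1/54 / 2/27 = 1/4
P(X=2 | obs) = 1/54 / 2/27 = 1/4
P(X=3 | obs) = 1/27 / 2/27 = 1/2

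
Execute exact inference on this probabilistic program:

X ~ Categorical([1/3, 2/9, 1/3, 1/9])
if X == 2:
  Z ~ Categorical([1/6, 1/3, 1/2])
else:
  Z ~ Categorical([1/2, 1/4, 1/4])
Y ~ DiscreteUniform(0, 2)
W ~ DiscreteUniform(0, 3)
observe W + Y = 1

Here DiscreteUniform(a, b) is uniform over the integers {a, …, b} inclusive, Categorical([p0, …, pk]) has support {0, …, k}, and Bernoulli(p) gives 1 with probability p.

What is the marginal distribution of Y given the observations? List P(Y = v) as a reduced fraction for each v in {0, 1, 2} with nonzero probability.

P(Y=0) = 1/2, P(Y=1) = 1/2

Enumerate traces; 24 have nonzero weight after conditioning:
  (X=0, Z=0, Y=0, W=1) weight 1/72
  (X=0, Z=0, Y=1, W=0) weight 1/72
  (X=0, Z=1, Y=0, W=1) weight 1/144
  (X=0, Z=1, Y=1, W=0) weight 1/144
  (X=0, Z=2, Y=0, W=1) weight 1/144
  (X=0, Z=2, Y=1, W=0) weight 1/144
  (X=1, Z=0, Y=0, W=1) weight 1/108
  (X=1, Z=0, Y=1, W=0) weight 1/108
  … 16 more
Group by Y:
  weight(Y=0) = 1/12
  weight(Y=1) = 1/12
Total weight = 1/12 + 1/12 = 1/6
P(Y=0 | obs) = 1/12 / 1/6 = 1/2
P(Y=1 | obs) = 1/12 / 1/6 = 1/2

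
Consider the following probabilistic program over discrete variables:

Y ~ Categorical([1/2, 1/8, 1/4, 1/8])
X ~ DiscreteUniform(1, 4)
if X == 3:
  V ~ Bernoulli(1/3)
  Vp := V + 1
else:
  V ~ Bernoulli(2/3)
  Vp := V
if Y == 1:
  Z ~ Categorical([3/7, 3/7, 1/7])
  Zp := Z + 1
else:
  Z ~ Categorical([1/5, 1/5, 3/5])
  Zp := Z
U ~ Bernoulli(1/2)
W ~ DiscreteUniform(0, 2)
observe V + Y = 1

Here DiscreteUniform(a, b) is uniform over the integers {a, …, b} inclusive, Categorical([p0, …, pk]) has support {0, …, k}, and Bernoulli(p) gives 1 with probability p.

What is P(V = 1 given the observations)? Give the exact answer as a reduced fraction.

Enumerate traces; 144 have nonzero weight after conditioning:
  (Y=0, X=1, V=1, Z=0, U=0, W=0) weight 1/360
  (Y=0, X=1, V=1, Z=0, U=0, W=1) weight 1/360
  (Y=0, X=1, V=1, Z=0, U=0, W=2) weight 1/360
  (Y=0, X=1, V=1, Z=0, U=1, W=0) weight 1/360
  (Y=0, X=1, V=1, Z=0, U=1, W=1) weight 1/360
  (Y=0, X=1, V=1, Z=0, U=1, W=2) weight 1/360
  (Y=0, X=1, V=1, Z=1, U=0, W=0) weight 1/360
  (Y=0, X=1, V=1, Z=1, U=0, W=1) weight 1/360
  (Y=1, X=1, V=0, Z=0, U=0, W=0) weight 1/1344
  … 135 more
Group by V:
  weight(V=0) = 5/96
  weight(V=1) = 7/24
Total weight = 5/96 + 7/24 = 11/32
P(V=0 | obs) = 5/96 / 11/32 = 5/33
P(V=1 | obs) = 7/24 / 11/32 = 28/33

P(V = 1 | obs) = 28/33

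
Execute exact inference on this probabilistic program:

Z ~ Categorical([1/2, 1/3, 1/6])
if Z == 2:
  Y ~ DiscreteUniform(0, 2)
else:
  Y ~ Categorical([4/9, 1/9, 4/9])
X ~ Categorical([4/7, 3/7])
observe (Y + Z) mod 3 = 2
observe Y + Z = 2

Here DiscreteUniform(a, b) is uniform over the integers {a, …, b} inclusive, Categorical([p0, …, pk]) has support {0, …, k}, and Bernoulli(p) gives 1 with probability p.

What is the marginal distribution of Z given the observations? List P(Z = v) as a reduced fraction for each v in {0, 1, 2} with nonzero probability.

Enumerate traces; 6 have nonzero weight after conditioning:
  (Z=0, Y=2, X=0) weight 8/63
  (Z=0, Y=2, X=1) weight 2/21
  (Z=1, Y=1, X=0) weight 4/189
  (Z=1, Y=1, X=1) weight 1/63
  (Z=2, Y=0, X=0) weight 2/63
  (Z=2, Y=0, X=1) weight 1/42
Group by Z:
  weight(Z=0) = 2/9
  weight(Z=1) = 1/27
  weight(Z=2) = 1/18
Total weight = 2/9 + 1/27 + 1/18 = 17/54
P(Z=0 | obs) = 2/9 / 17/54 = 12/17
P(Z=1 | obs) = 1/27 / 17/54 = 2/17
P(Z=2 | obs) = 1/18 / 17/54 = 3/17

P(Z=0) = 12/17, P(Z=1) = 2/17, P(Z=2) = 3/17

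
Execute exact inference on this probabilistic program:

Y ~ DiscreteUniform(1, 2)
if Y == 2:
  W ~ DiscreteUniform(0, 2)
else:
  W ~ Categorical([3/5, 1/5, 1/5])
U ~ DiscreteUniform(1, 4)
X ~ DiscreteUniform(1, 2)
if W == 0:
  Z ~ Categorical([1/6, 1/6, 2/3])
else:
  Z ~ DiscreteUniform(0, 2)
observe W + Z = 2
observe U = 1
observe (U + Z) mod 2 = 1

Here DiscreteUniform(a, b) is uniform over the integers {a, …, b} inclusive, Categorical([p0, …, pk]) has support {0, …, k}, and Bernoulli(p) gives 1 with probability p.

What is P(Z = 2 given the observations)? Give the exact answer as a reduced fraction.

P(Z = 2 | obs) = 7/9

Enumerate traces; 8 have nonzero weight after conditioning:
  (Y=1, W=0, U=1, X=1, Z=2) weight 1/40
  (Y=1, W=0, U=1, X=2, Z=2) weight 1/40
  (Y=1, W=2, U=1, X=1, Z=0) weight 1/240
  (Y=1, W=2, U=1, X=2, Z=0) weight 1/240
  (Y=2, W=0, U=1, X=1, Z=2) weight 1/72
  (Y=2, W=0, U=1, X=2, Z=2) weight 1/72
  (Y=2, W=2, U=1, X=1, Z=0) weight 1/144
  (Y=2, W=2, U=1, X=2, Z=0) weight 1/144
Group by Z:
  weight(Z=0) = 1/45
  weight(Z=2) = 7/90
Total weight = 1/45 + 7/90 = 1/10
P(Z=0 | obs) = 1/45 / 1/10 = 2/9
P(Z=2 | obs) = 7/90 / 1/10 = 7/9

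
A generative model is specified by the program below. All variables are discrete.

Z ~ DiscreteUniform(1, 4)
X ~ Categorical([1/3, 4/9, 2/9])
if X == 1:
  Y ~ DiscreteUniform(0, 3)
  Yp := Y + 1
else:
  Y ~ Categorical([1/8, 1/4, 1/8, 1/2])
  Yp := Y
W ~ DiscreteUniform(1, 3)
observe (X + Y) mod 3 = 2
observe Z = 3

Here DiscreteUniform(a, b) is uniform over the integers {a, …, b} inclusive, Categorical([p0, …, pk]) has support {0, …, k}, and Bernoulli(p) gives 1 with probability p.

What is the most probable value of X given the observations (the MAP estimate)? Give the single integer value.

argmax_v P(X = v | obs) = 2

Enumerate traces; 12 have nonzero weight after conditioning:
  (Z=3, X=0, Y=2, W=1) weight 1/288
  (Z=3, X=0, Y=2, W=2) weight 1/288
  (Z=3, X=0, Y=2, W=3) weight 1/288
  (Z=3, X=1, Y=1, W=1) weight 1/108
  (Z=3, X=1, Y=1, W=2) weight 1/108
  (Z=3, X=1, Y=1, W=3) weight 1/108
  (Z=3, X=2, Y=0, W=1) weight 1/432
  (Z=3, X=2, Y=0, W=2) weight 1/432
  … 4 more
Group by X:
  weight(X=0) = 1/96
  weight(X=1) = 1/36
  weight(X=2) = 5/144
Total weight = 1/96 + 1/36 + 5/144 = 7/96
P(X=0 | obs) = 1/96 / 7/96 = 1/7
P(X=1 | obs) = 1/36 / 7/96 = 8/21
P(X=2 | obs) = 5/144 / 7/96 = 10/21
argmax = 2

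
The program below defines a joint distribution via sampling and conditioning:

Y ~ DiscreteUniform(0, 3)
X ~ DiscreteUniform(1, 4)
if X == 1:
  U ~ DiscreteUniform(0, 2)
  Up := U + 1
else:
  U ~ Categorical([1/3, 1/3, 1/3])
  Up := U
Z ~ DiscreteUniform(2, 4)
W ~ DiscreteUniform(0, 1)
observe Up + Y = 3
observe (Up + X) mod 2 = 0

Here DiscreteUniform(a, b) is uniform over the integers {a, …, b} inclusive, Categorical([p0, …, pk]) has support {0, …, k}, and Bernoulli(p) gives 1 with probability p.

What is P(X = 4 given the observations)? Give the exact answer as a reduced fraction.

P(X = 4 | obs) = 2/7

Enumerate traces; 42 have nonzero weight after conditioning:
  (Y=0, X=1, U=2, Z=2, W=0) weight 1/288
  (Y=0, X=1, U=2, Z=2, W=1) weight 1/288
  (Y=0, X=1, U=2, Z=3, W=0) weight 1/288
  (Y=0, X=1, U=2, Z=3, W=1) weight 1/288
  (Y=0, X=1, U=2, Z=4, W=0) weight 1/288
  (Y=0, X=1, U=2, Z=4, W=1) weight 1/288
  (Y=1, X=2, U=2, Z=2, W=0) weight 1/288
  (Y=1, X=2, U=2, Z=2, W=1) weight 1/288
  (Y=1, X=4, U=2, Z=2, W=0) weight 1/288
  (Y=2, X=3, U=1, Z=2, W=0) weight 1/288
  … 32 more
Group by X:
  weight(X=1) = 1/24
  weight(X=2) = 1/24
  weight(X=3) = 1/48
  weight(X=4) = 1/24
Total weight = 1/24 + 1/24 + 1/48 + 1/24 = 7/48
P(X=1 | obs) = 1/24 / 7/48 = 2/7
P(X=2 | obs) = 1/24 / 7/48 = 2/7
P(X=3 | obs) = 1/48 / 7/48 = 1/7
P(X=4 | obs) = 1/24 / 7/48 = 2/7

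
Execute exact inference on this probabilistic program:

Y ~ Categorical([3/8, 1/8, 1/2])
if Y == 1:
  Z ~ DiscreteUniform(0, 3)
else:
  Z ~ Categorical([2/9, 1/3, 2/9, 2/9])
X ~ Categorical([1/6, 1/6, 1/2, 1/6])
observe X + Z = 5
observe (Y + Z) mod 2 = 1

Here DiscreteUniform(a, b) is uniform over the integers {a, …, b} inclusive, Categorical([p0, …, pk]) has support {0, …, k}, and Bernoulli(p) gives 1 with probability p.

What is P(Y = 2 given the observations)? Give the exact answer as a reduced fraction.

P(Y = 2 | obs) = 32/59

Enumerate traces; 3 have nonzero weight after conditioning:
  (Y=0, Z=3, X=2) weight 1/24
  (Y=1, Z=2, X=3) weight 1/192
  (Y=2, Z=3, X=2) weight 1/18
Group by Y:
  weight(Y=0) = 1/24
  weight(Y=1) = 1/192
  weight(Y=2) = 1/18
Total weight = 1/24 + 1/192 + 1/18 = 59/576
P(Y=0 | obs) = 1/24 / 59/576 = 24/59
P(Y=1 | obs) = 1/192 / 59/576 = 3/59
P(Y=2 | obs) = 1/18 / 59/576 = 32/59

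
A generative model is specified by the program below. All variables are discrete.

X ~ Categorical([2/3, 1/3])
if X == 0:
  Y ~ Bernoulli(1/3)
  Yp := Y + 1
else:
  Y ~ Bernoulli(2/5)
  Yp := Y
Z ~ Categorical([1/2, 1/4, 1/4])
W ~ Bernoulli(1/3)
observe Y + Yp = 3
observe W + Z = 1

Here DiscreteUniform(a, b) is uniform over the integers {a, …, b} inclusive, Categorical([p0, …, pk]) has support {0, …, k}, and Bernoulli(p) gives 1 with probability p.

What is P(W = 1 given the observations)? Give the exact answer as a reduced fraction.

P(W = 1 | obs) = 1/2

Enumerate traces; 2 have nonzero weight after conditioning:
  (X=0, Y=1, Z=0, W=1) weight 1/27
  (X=0, Y=1, Z=1, W=0) weight 1/27
Group by W:
  weight(W=0) = 1/27
  weight(W=1) = 1/27
Total weight = 1/27 + 1/27 = 2/27
P(W=0 | obs) = 1/27 / 2/27 = 1/2
P(W=1 | obs) = 1/27 / 2/27 = 1/2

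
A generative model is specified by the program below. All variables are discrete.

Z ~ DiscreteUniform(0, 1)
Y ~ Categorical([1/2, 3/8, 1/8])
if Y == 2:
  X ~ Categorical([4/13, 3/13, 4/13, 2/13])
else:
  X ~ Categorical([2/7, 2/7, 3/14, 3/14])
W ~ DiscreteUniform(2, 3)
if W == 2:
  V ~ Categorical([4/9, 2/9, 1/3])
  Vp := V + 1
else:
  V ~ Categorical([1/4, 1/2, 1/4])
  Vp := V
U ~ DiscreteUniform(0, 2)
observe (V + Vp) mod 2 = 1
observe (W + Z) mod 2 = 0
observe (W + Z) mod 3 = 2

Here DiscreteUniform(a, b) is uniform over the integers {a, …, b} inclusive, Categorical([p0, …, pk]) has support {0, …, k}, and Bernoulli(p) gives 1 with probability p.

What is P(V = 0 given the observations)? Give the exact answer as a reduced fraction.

P(V = 0 | obs) = 4/9

Enumerate traces; 108 have nonzero weight after conditioning:
  (Z=0, Y=0, X=0, W=2, V=0, U=0) weight 1/189
  (Z=0, Y=0, X=0, W=2, V=0, U=1) weight 1/189
  (Z=0, Y=0, X=0, W=2, V=0, U=2) weight 1/189
  (Z=0, Y=0, X=0, W=2, V=1, U=0) weight 1/378
  (Z=0, Y=0, X=0, W=2, V=1, U=1) weight 1/378
  (Z=0, Y=0, X=0, W=2, V=1, U=2) weight 1/378
  (Z=0, Y=0, X=0, W=2, V=2, U=0) weight 1/252
  (Z=0, Y=0, X=0, W=2, V=2, U=1) weight 1/252
  … 100 more
Group by V:
  weight(V=0) = 1/9
  weight(V=1) = 1/18
  weight(V=2) = 1/12
Total weight = 1/9 + 1/18 + 1/12 = 1/4
P(V=0 | obs) = 1/9 / 1/4 = 4/9
P(V=1 | obs) = 1/18 / 1/4 = 2/9
P(V=2 | obs) = 1/12 / 1/4 = 1/3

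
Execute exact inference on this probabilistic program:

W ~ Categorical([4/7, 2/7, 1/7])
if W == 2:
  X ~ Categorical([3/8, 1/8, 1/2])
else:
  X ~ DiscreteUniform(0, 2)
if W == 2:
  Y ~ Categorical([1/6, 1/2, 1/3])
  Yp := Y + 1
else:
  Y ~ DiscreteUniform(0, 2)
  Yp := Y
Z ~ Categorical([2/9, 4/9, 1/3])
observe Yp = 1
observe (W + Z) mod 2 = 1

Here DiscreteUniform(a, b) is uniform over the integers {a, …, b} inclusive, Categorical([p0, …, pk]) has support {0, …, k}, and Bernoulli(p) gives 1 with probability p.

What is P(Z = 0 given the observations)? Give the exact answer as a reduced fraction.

Enumerate traces; 12 have nonzero weight after conditioning:
  (W=0, X=0, Y=1, Z=1) weight 16/567
  (W=0, X=1, Y=1, Z=1) weight 16/567
  (W=0, X=2, Y=1, Z=1) weight 16/567
  (W=1, X=0, Y=1, Z=0) weight 4/567
  (W=1, X=0, Y=1, Z=2) weight 2/189
  (W=1, X=1, Y=1, Z=0) weight 4/567
  (W=1, X=1, Y=1, Z=2) weight 2/189
  (W=1, X=2, Y=1, Z=0) weight 4/567
  … 4 more
Group by Z:
  weight(Z=0) = 4/189
  weight(Z=1) = 2/21
  weight(Z=2) = 2/63
Total weight = 4/189 + 2/21 + 2/63 = 4/27
P(Z=0 | obs) = 4/189 / 4/27 = 1/7
P(Z=1 | obs) = 2/21 / 4/27 = 9/14
P(Z=2 | obs) = 2/63 / 4/27 = 3/14

P(Z = 0 | obs) = 1/7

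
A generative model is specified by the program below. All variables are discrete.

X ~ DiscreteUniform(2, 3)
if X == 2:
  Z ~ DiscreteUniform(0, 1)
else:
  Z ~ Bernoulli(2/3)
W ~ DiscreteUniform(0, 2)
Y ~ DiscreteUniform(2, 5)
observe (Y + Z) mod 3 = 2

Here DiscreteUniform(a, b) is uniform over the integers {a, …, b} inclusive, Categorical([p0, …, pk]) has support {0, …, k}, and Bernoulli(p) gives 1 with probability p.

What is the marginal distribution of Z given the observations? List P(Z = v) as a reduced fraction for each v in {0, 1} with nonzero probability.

P(Z=0) = 10/17, P(Z=1) = 7/17

Enumerate traces; 18 have nonzero weight after conditioning:
  (X=2, Z=0, W=0, Y=2) weight 1/48
  (X=2, Z=0, W=0, Y=5) weight 1/48
  (X=2, Z=0, W=1, Y=2) weight 1/48
  (X=2, Z=0, W=1, Y=5) weight 1/48
  (X=2, Z=0, W=2, Y=2) weight 1/48
  (X=2, Z=0, W=2, Y=5) weight 1/48
  (X=2, Z=1, W=0, Y=4) weight 1/48
  (X=2, Z=1, W=1, Y=4) weight 1/48
  … 10 more
Group by Z:
  weight(Z=0) = 5/24
  weight(Z=1) = 7/48
Total weight = 5/24 + 7/48 = 17/48
P(Z=0 | obs) = 5/24 / 17/48 = 10/17
P(Z=1 | obs) = 7/48 / 17/48 = 7/17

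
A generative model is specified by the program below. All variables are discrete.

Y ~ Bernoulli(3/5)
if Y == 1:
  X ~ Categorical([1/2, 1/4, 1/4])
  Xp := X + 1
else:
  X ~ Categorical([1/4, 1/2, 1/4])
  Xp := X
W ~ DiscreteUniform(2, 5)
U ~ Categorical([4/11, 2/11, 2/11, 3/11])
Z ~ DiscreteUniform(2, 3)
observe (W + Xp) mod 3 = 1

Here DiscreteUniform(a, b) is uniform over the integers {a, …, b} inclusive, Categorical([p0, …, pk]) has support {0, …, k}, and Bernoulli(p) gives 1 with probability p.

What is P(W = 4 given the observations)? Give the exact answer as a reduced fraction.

P(W = 4 | obs) = 1/5

Enumerate traces; 64 have nonzero weight after conditioning:
  (Y=0, X=0, W=4, U=0, Z=2) weight 1/220
  (Y=0, X=0, W=4, U=0, Z=3) weight 1/220
  (Y=0, X=0, W=4, U=1, Z=2) weight 1/440
  (Y=0, X=0, W=4, U=1, Z=3) weight 1/440
  (Y=0, X=0, W=4, U=2, Z=2) weight 1/440
  (Y=0, X=0, W=4, U=2, Z=3) weight 1/440
  (Y=0, X=0, W=4, U=3, Z=2) weight 3/880
  (Y=0, X=0, W=4, U=3, Z=3) weight 3/880
  (Y=0, X=1, W=3, U=0, Z=2) weight 1/110
  (Y=0, X=2, W=2, U=0, Z=2) weight 1/220
  … 54 more
Group by W:
  weight(W=2) = 1/16
  weight(W=3) = 1/8
  weight(W=4) = 1/16
  weight(W=5) = 1/16
Total weight = 1/16 + 1/8 + 1/16 + 1/16 = 5/16
P(W=2 | obs) = 1/16 / 5/16 = 1/5
P(W=3 | obs) = 1/8 / 5/16 = 2/5
P(W=4 | obs) = 1/16 / 5/16 = 1/5
P(W=5 | obs) = 1/16 / 5/16 = 1/5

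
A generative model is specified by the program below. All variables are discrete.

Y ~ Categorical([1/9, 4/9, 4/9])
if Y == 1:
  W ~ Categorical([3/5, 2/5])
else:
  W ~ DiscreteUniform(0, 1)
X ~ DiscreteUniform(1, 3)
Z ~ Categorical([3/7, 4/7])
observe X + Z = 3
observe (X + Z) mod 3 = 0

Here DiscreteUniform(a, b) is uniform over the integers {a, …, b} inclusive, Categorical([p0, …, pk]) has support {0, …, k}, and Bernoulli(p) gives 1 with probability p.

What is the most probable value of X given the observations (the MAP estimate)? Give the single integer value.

Enumerate traces; 12 have nonzero weight after conditioning:
  (Y=0, W=0, X=2, Z=1) weight 2/189
  (Y=0, W=0, X=3, Z=0) weight 1/126
  (Y=0, W=1, X=2, Z=1) weight 2/189
  (Y=0, W=1, X=3, Z=0) weight 1/126
  (Y=1, W=0, X=2, Z=1) weight 16/315
  (Y=1, W=0, X=3, Z=0) weight 4/105
  (Y=1, W=1, X=2, Z=1) weight 32/945
  (Y=1, W=1, X=3, Z=0) weight 8/315
  … 4 more
Group by X:
  weight(X=2) = 4/21
  weight(X=3) = 1/7
Total weight = 4/21 + 1/7 = 1/3
P(X=2 | obs) = 4/21 / 1/3 = 4/7
P(X=3 | obs) = 1/7 / 1/3 = 3/7
argmax = 2

argmax_v P(X = v | obs) = 2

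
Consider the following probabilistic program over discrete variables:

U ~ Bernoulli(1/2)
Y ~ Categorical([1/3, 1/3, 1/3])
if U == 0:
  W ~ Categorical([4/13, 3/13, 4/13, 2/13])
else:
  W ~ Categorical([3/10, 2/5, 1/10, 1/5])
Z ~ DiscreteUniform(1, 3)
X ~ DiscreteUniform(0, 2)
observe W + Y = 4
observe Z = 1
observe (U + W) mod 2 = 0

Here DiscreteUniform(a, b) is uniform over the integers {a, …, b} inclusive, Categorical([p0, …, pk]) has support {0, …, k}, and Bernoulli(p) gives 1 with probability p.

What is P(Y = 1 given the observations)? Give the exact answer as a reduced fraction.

P(Y = 1 | obs) = 13/33

Enumerate traces; 6 have nonzero weight after conditioning:
  (U=0, Y=2, W=2, Z=1, X=0) weight 2/351
  (U=0, Y=2, W=2, Z=1, X=1) weight 2/351
  (U=0, Y=2, W=2, Z=1, X=2) weight 2/351
  (U=1, Y=1, W=3, Z=1, X=0) weight 1/270
  (U=1, Y=1, W=3, Z=1, X=1) weight 1/270
  (U=1, Y=1, W=3, Z=1, X=2) weight 1/270
Group by Y:
  weight(Y=1) = 1/90
  weight(Y=2) = 2/117
Total weight = 1/90 + 2/117 = 11/390
P(Y=1 | obs) = 1/90 / 11/390 = 13/33
P(Y=2 | obs) = 2/117 / 11/390 = 20/33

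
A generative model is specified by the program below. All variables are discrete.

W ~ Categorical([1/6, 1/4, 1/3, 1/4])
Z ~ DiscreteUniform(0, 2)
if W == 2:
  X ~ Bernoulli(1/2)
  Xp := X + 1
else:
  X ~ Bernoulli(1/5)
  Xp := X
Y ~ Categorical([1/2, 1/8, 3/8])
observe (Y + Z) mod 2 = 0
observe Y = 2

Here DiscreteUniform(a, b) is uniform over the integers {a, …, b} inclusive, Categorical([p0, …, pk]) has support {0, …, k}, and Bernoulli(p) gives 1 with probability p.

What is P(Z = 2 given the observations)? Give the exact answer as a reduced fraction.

P(Z = 2 | obs) = 1/2

Enumerate traces; 16 have nonzero weight after conditioning:
  (W=0, Z=0, X=0, Y=2) weight 1/60
  (W=0, Z=0, X=1, Y=2) weight 1/240
  (W=0, Z=2, X=0, Y=2) weight 1/60
  (W=0, Z=2, X=1, Y=2) weight 1/240
  (W=1, Z=0, X=0, Y=2) weight 1/40
  (W=1, Z=0, X=1, Y=2) weight 1/160
  (W=1, Z=2, X=0, Y=2) weight 1/40
  (W=1, Z=2, X=1, Y=2) weight 1/160
  … 8 more
Group by Z:
  weight(Z=0) = 1/8
  weight(Z=2) = 1/8
Total weight = 1/8 + 1/8 = 1/4
P(Z=0 | obs) = 1/8 / 1/4 = 1/2
P(Z=2 | obs) = 1/8 / 1/4 = 1/2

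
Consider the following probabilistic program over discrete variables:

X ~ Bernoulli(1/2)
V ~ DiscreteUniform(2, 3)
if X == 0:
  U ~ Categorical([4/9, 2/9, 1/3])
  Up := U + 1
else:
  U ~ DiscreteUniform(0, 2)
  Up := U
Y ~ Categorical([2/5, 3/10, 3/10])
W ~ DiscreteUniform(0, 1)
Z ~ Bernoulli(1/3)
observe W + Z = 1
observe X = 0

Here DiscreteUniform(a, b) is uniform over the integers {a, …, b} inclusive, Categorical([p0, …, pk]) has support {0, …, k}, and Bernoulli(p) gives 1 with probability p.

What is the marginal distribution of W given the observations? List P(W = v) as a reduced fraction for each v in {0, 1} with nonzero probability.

P(W=0) = 1/3, P(W=1) = 2/3

Enumerate traces; 36 have nonzero weight after conditioning:
  (X=0, V=2, U=0, Y=0, W=0, Z=1) weight 1/135
  (X=0, V=2, U=0, Y=0, W=1, Z=0) weight 2/135
  (X=0, V=2, U=0, Y=1, W=0, Z=1) weight 1/180
  (X=0, V=2, U=0, Y=1, W=1, Z=0) weight 1/90
  (X=0, V=2, U=0, Y=2, W=0, Z=1) weight 1/180
  (X=0, V=2, U=0, Y=2, W=1, Z=0) weight 1/90
  (X=0, V=2, U=1, Y=0, W=0, Z=1) weight 1/270
  (X=0, V=2, U=1, Y=0, W=1, Z=0) weight 1/135
  … 28 more
Group by W:
  weight(W=0) = 1/12
  weight(W=1) = 1/6
Total weight = 1/12 + 1/6 = 1/4
P(W=0 | obs) = 1/12 / 1/4 = 1/3
P(W=1 | obs) = 1/6 / 1/4 = 2/3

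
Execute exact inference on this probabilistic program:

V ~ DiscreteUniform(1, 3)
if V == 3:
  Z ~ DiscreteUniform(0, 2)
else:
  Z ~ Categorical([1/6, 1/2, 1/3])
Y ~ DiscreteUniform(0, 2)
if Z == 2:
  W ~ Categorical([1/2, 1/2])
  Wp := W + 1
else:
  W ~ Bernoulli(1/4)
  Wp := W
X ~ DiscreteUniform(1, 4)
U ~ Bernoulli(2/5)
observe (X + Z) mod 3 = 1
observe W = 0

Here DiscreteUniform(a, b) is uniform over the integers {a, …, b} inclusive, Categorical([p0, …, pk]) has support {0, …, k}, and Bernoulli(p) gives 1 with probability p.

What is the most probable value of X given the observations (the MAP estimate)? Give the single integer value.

Enumerate traces; 72 have nonzero weight after conditioning:
  (V=1, Z=0, Y=0, W=0, X=1, U=0) weight 1/480
  (V=1, Z=0, Y=0, W=0, X=1, U=1) weight 1/720
  (V=1, Z=0, Y=0, W=0, X=4, U=0) weight 1/480
  (V=1, Z=0, Y=0, W=0, X=4, U=1) weight 1/720
  (V=1, Z=0, Y=1, W=0, X=1, U=0) weight 1/480
  (V=1, Z=0, Y=1, W=0, X=1, U=1) weight 1/720
  (V=1, Z=0, Y=1, W=0, X=4, U=0) weight 1/480
  (V=1, Z=0, Y=1, W=0, X=4, U=1) weight 1/720
  (V=1, Z=1, Y=0, W=0, X=3, U=0) weight 1/160
  (V=1, Z=2, Y=0, W=0, X=2, U=0) weight 1/360
  … 62 more
Group by X:
  weight(X=1) = 1/24
  weight(X=2) = 1/24
  weight(X=3) = 1/12
  weight(X=4) = 1/24
Total weight = 1/24 + 1/24 + 1/12 + 1/24 = 5/24
P(X=1 | obs) = 1/24 / 5/24 = 1/5
P(X=2 | obs) = 1/24 / 5/24 = 1/5
P(X=3 | obs) = 1/12 / 5/24 = 2/5
P(X=4 | obs) = 1/24 / 5/24 = 1/5
argmax = 3

argmax_v P(X = v | obs) = 3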